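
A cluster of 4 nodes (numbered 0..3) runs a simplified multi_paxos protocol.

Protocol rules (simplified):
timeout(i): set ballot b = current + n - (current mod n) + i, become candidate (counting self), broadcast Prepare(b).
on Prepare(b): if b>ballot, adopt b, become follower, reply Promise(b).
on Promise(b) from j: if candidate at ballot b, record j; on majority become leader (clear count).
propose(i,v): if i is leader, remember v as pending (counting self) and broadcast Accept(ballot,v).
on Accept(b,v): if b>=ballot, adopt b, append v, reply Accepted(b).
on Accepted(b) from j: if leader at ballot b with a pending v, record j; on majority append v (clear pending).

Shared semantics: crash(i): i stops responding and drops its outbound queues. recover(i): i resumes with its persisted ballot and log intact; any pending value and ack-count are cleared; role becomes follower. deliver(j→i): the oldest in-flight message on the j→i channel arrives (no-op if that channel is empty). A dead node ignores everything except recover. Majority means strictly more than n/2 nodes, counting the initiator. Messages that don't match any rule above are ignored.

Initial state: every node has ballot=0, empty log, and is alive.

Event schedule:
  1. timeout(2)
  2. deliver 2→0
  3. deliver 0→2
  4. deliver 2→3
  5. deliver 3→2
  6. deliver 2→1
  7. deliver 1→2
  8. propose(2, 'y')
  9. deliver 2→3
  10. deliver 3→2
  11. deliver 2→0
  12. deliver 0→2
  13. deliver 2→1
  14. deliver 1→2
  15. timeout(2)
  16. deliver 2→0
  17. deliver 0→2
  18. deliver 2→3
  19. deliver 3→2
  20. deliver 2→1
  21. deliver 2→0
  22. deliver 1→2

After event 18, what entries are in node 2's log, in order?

y

e1 timeout(2): 2[cand,b=6,-]
e2 deliver 2→0: 0[foll,b=6,-]
e3 deliver 0→2: ·
e4 deliver 2→3: 3[foll,b=6,-]
e5 deliver 3→2: 2[lead,b=6,-]
e6 deliver 2→1: 1[foll,b=6,-]
e7 deliver 1→2: ·
e8 propose(2,'y'): ·
e9 deliver 2→3: 3[foll,b=6,y]
e10 deliver 3→2: ·
e11 deliver 2→0: 0[foll,b=6,y]
e12 deliver 0→2: 2[lead,b=6,y]
e13 deliver 2→1: 1[foll,b=6,y]
e14 deliver 1→2: ·
e15 timeout(2): 2[cand,b=10,y]
e16 deliver 2→0: 0[foll,b=10,y]
e17 deliver 0→2: ·
e18 deliver 2→3: 3[foll,b=10,y]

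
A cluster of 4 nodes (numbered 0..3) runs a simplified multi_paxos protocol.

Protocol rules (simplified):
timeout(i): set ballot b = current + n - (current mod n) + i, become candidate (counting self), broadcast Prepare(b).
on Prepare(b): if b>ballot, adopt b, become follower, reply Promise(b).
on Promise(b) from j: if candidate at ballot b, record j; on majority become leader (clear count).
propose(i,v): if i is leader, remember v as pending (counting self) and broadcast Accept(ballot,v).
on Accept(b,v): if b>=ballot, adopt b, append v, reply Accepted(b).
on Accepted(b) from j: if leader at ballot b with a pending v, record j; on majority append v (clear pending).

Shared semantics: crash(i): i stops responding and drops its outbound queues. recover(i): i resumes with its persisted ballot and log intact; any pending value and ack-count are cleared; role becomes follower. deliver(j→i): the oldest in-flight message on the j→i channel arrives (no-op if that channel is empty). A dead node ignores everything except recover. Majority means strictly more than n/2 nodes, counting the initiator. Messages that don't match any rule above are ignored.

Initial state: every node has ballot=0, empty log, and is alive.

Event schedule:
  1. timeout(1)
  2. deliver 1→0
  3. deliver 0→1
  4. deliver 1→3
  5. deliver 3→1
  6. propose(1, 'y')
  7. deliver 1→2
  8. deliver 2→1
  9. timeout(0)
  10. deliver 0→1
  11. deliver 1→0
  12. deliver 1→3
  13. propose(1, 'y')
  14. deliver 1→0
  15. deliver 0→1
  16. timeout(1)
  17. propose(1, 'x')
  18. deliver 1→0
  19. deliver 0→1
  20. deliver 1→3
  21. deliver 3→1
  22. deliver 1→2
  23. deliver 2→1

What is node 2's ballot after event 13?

5

e1 timeout(1): 1[cand,b=5,-]
e2 deliver 1→0: 0[foll,b=5,-]
e3 deliver 0→1: ·
e4 deliver 1→3: 3[foll,b=5,-]
e5 deliver 3→1: 1[lead,b=5,-]
e6 propose(1,'y'): ·
e7 deliver 1→2: 2[foll,b=5,-]
e8 deliver 2→1: ·
e9 timeout(0): 0[cand,b=8,-]
e10 deliver 0→1: 1[foll,b=8,-]
e11 deliver 1→0: ·
e12 deliver 1→3: 3[foll,b=5,y]
e13 propose(1,'y'): ·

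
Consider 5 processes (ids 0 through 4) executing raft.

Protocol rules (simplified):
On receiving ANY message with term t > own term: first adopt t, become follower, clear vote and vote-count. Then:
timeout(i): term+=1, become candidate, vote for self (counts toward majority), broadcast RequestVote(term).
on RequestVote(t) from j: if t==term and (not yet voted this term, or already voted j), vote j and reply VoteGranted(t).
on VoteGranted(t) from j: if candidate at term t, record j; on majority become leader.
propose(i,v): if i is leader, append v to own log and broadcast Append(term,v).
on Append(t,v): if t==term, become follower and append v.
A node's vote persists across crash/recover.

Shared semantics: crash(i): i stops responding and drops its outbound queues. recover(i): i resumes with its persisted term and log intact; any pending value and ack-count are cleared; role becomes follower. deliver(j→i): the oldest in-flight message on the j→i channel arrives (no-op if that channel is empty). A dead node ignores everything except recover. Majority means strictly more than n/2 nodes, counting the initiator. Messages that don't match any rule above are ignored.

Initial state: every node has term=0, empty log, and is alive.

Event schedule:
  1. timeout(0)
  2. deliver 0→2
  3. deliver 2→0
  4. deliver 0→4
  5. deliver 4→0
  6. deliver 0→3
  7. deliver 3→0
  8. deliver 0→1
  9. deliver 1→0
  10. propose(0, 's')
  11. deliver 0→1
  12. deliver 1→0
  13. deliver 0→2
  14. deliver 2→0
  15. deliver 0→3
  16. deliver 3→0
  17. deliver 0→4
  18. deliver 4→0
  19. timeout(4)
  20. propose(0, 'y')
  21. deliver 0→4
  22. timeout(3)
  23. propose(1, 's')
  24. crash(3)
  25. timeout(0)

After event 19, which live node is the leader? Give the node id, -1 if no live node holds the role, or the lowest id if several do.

e1 timeout(0): 0[cand,t=1,-]
e2 deliver 0→2: 2[foll,t=1,-]
e3 deliver 2→0: ·
e4 deliver 0→4: 4[foll,t=1,-]
e5 deliver 4→0: 0[lead,t=1,-]
e6 deliver 0→3: 3[foll,t=1,-]
e7 deliver 3→0: ·
e8 deliver 0→1: 1[foll,t=1,-]
e9 deliver 1→0: ·
e10 propose(0,'s'): 0[lead,t=1,s]
e11 deliver 0→1: 1[foll,t=1,s]
e12 deliver 1→0: ·
e13 deliver 0→2: 2[foll,t=1,s]
e14 deliver 2→0: ·
e15 deliver 0→3: 3[foll,t=1,s]
e16 deliver 3→0: ·
e17 deliver 0→4: 4[foll,t=1,s]
e18 deliver 4→0: ·
e19 timeout(4): 4[cand,t=2,s]

0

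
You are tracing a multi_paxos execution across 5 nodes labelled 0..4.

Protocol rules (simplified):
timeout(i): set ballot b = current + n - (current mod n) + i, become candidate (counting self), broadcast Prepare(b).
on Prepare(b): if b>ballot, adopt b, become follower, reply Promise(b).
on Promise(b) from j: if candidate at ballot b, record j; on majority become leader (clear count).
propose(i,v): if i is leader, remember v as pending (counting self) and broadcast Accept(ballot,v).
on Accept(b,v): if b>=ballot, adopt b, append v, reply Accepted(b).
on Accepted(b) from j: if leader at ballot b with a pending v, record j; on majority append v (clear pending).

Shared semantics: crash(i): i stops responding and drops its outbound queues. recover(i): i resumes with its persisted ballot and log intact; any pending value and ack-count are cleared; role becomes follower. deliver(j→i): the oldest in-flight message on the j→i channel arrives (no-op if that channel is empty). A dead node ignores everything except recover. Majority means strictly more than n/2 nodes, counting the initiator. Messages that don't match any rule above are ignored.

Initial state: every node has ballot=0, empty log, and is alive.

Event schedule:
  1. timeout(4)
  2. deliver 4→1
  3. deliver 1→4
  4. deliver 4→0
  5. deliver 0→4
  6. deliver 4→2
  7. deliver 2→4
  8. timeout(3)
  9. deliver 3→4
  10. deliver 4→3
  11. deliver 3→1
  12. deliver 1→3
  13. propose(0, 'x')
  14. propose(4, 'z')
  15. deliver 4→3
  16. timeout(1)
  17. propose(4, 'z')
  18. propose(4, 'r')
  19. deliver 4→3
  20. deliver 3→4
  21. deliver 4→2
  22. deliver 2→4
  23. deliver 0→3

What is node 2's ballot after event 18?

9

[1] timeout(4) → N4(cand b9 [-])
[2] deliver 4→1 → N1(foll b9 [-])
[3] deliver 1→4 → ∅
[4] deliver 4→0 → N0(foll b9 [-])
[5] deliver 0→4 → N4(lead b9 [-])
[6] deliver 4→2 → N2(foll b9 [-])
[7] deliver 2→4 → ∅
[8] timeout(3) → N3(cand b8 [-])
[9] deliver 3→4 → ∅
[10] deliver 4→3 → N3(foll b9 [-])
[11] deliver 3→1 → ∅
[12] deliver 1→3 → ∅
[13] propose(0,'x') → ∅
[14] propose(4,'z') → ∅
[15] deliver 4→3 → N3(foll b9 [z])
[16] timeout(1) → N1(cand b11 [-])
[17] propose(4,'z') → ∅
[18] propose(4,'r') → ∅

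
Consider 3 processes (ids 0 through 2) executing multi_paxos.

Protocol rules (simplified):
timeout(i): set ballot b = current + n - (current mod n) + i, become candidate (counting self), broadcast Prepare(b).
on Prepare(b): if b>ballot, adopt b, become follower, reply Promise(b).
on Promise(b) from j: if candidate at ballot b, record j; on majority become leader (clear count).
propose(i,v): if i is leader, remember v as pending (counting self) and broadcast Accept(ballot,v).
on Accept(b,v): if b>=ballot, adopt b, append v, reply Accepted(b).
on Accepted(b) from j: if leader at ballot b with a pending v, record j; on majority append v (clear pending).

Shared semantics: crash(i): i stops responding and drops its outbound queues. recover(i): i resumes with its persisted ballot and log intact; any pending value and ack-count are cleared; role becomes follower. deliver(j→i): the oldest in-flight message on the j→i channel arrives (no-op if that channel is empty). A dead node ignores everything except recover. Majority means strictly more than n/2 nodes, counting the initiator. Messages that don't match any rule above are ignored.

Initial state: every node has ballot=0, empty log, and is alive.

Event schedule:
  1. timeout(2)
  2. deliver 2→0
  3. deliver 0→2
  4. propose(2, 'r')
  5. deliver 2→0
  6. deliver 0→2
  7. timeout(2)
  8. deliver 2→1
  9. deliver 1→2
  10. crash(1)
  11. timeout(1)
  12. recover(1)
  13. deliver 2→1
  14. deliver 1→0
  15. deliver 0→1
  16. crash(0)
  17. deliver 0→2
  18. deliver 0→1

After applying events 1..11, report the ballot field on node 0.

step 1 timeout(2): 2={cand,b=5,log=-}
step 2 deliver 2→0: 0={foll,b=5,log=-}
step 3 deliver 0→2: 2={lead,b=5,log=-}
step 4 propose(2,'r'): —
step 5 deliver 2→0: 0={foll,b=5,log=r}
step 6 deliver 0→2: 2={lead,b=5,log=r}
step 7 timeout(2): 2={cand,b=8,log=r}
step 8 deliver 2→1: 1={foll,b=5,log=-}
step 9 deliver 1→2: —
step 10 crash(1): 1={✗foll,b=5,log=-}
step 11 timeout(1): —

5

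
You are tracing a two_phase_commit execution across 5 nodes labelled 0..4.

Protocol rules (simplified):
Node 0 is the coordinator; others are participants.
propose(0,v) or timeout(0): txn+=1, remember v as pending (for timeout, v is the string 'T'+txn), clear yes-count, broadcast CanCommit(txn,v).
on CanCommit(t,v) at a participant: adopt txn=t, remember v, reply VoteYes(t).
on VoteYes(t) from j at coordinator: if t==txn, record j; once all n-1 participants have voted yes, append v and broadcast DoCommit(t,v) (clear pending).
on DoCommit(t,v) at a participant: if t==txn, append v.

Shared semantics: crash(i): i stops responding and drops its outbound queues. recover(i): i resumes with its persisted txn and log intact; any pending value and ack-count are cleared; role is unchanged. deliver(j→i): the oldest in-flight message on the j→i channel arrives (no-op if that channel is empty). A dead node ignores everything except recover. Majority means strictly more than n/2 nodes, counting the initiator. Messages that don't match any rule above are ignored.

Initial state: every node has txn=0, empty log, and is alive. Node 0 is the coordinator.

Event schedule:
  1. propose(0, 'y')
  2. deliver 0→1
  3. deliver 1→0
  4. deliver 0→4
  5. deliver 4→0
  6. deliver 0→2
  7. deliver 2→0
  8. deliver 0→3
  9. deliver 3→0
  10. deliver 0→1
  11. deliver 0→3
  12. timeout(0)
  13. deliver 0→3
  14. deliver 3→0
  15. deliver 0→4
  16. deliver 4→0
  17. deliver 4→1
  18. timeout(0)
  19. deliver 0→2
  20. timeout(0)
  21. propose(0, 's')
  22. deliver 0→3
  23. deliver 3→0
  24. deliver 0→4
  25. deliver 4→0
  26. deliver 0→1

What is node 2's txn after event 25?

e1 propose(0,'y'): 0[coor,t=1,-]
e2 deliver 0→1: 1[part,t=1,-]
e3 deliver 1→0: ·
e4 deliver 0→4: 4[part,t=1,-]
e5 deliver 4→0: ·
e6 deliver 0→2: 2[part,t=1,-]
e7 deliver 2→0: ·
e8 deliver 0→3: 3[part,t=1,-]
e9 deliver 3→0: 0[coor,t=1,y]
e10 deliver 0→1: 1[part,t=1,y]
e11 deliver 0→3: 3[part,t=1,y]
e12 timeout(0): 0[coor,t=2,y]
e13 deliver 0→3: 3[part,t=2,y]
e14 deliver 3→0: ·
e15 deliver 0→4: 4[part,t=1,y]
e16 deliver 4→0: ·
e17 deliver 4→1: ·
e18 timeout(0): 0[coor,t=3,y]
e19 deliver 0→2: 2[part,t=1,y]
e20 timeout(0): 0[coor,t=4,y]
e21 propose(0,'s'): 0[coor,t=5,y]
e22 deliver 0→3: 3[part,t=3,y]
e23 deliver 3→0: ·
e24 deliver 0→4: 4[part,t=2,y]
e25 deliver 4→0: ·

1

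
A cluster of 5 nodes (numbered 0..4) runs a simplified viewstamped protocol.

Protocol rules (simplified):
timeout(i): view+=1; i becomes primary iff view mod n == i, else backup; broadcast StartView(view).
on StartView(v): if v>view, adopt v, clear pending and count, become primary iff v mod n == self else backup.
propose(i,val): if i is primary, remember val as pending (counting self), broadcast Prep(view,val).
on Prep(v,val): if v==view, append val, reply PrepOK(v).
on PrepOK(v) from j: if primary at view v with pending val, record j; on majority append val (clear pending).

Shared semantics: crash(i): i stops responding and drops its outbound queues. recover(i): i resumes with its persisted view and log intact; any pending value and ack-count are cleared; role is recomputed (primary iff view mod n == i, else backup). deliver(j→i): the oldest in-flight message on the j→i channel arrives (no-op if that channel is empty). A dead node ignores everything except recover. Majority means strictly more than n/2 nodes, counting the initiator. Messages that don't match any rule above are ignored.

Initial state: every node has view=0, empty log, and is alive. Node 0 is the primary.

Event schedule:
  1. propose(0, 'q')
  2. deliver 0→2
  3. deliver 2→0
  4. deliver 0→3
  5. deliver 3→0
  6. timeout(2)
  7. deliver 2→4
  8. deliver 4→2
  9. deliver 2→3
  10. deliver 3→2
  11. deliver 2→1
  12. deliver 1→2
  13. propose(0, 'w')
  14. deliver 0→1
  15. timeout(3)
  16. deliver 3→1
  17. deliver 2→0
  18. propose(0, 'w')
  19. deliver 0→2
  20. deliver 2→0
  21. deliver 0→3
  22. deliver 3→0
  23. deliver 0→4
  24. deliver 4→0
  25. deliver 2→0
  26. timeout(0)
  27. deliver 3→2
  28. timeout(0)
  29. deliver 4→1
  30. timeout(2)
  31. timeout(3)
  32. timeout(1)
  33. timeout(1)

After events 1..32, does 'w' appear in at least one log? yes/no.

after 1 — propose(0,'q'): ·
after 2 — deliver 0→2: n2:back/v0/[q]
after 3 — deliver 2→0: ·
after 4 — deliver 0→3: n3:back/v0/[q]
after 5 — deliver 3→0: n0:prim/v0/[q]
after 6 — timeout(2): n2:back/v1/[q]
after 7 — deliver 2→4: n4:back/v1/[-]
after 8 — deliver 4→2: ·
after 9 — deliver 2→3: n3:back/v1/[q]
after 10 — deliver 3→2: ·
after 11 — deliver 2→1: n1:prim/v1/[-]
after 12 — deliver 1→2: ·
after 13 — propose(0,'w'): ·
after 14 — deliver 0→1: ·
after 15 — timeout(3): n3:back/v2/[q]
after 16 — deliver 3→1: n1:back/v2/[-]
after 17 — deliver 2→0: n0:back/v1/[q]
after 18 — propose(0,'w'): ·
after 19 — deliver 0→2: ·
after 20 — deliver 2→0: ·
after 21 — deliver 0→3: ·
after 22 — deliver 3→0: n0:back/v2/[q]
after 23 — deliver 0→4: ·
after 24 — deliver 4→0: ·
after 25 — deliver 2→0: ·
after 26 — timeout(0): n0:back/v3/[q]
after 27 — deliver 3→2: n2:prim/v2/[q]
after 28 — timeout(0): n0:back/v4/[q]
after 29 — deliver 4→1: ·
after 30 — timeout(2): n2:back/v3/[q]
after 31 — timeout(3): n3:prim/v3/[q]
after 32 — timeout(1): n1:back/v3/[-]

no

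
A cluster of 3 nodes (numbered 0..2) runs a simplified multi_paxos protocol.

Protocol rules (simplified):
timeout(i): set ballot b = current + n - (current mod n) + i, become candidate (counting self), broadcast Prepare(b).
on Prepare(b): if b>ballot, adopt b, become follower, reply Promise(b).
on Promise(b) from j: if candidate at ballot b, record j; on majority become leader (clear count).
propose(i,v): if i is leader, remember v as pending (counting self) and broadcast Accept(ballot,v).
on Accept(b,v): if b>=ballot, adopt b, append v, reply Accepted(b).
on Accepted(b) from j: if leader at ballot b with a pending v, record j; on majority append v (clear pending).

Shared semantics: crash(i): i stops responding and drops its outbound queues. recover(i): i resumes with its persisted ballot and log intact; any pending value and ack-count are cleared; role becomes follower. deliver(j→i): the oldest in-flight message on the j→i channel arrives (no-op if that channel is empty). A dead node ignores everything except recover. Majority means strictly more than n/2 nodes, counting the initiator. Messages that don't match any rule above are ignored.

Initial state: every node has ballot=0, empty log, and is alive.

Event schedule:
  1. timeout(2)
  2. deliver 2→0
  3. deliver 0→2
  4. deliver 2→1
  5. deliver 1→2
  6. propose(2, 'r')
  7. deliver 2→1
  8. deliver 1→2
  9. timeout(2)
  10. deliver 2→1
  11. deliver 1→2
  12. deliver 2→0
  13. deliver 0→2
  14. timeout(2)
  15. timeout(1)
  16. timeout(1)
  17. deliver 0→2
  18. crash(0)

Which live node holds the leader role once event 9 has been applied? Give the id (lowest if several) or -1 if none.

e1 timeout(2): 2[cand,b=5,-]
e2 deliver 2→0: 0[foll,b=5,-]
e3 deliver 0→2: 2[lead,b=5,-]
e4 deliver 2→1: 1[foll,b=5,-]
e5 deliver 1→2: ·
e6 propose(2,'r'): ·
e7 deliver 2→1: 1[foll,b=5,r]
e8 deliver 1→2: 2[lead,b=5,r]
e9 timeout(2): 2[cand,b=8,r]

-1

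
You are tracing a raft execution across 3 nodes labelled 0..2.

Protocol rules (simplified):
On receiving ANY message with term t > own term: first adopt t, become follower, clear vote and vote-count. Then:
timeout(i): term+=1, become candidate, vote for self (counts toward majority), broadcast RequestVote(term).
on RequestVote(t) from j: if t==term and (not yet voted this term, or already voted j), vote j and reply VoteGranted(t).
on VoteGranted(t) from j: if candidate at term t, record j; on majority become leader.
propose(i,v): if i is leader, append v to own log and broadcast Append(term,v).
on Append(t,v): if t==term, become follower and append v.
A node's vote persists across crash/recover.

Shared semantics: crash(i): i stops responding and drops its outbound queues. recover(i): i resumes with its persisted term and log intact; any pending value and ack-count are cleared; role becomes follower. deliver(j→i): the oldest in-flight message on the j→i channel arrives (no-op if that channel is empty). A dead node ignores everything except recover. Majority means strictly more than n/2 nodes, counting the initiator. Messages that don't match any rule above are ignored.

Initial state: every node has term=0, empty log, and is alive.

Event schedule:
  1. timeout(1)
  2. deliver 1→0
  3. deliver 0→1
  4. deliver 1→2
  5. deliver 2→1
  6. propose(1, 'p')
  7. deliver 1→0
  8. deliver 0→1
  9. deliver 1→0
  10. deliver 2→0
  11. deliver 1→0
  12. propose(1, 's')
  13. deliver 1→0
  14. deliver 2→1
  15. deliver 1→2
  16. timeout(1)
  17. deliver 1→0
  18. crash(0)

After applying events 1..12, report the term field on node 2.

after 1 — timeout(1): n1:cand/t1/[-]
after 2 — deliver 1→0: n0:foll/t1/[-]
after 3 — deliver 0→1: n1:lead/t1/[-]
after 4 — deliver 1→2: n2:foll/t1/[-]
after 5 — deliver 2→1: ·
after 6 — propose(1,'p'): n1:lead/t1/[p]
after 7 — deliver 1→0: n0:foll/t1/[p]
after 8 — deliver 0→1: ·
after 9 — deliver 1→0: ·
after 10 — deliver 2→0: ·
after 11 — deliver 1→0: ·
after 12 — propose(1,'s'): n1:lead/t1/[p,s]

1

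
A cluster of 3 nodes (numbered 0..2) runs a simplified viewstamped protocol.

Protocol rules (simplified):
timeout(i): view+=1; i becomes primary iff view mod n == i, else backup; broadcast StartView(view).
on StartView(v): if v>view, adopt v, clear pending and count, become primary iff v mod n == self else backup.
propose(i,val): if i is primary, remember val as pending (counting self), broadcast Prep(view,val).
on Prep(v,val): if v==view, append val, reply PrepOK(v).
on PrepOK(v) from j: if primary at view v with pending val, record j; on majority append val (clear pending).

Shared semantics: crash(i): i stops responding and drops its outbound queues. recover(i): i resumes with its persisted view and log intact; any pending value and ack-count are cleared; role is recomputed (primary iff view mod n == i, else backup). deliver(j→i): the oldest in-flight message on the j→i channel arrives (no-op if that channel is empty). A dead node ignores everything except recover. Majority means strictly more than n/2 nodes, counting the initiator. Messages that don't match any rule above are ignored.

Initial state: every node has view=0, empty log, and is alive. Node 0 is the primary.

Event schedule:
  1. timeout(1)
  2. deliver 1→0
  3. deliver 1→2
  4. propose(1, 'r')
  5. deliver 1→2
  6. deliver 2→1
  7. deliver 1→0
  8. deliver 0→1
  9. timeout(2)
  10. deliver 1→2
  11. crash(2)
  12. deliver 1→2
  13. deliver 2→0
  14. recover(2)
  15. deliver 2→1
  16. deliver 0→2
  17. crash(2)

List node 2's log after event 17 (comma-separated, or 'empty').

r

[1] timeout(1) → N1(prim v1 [-])
[2] deliver 1→0 → N0(back v1 [-])
[3] deliver 1→2 → N2(back v1 [-])
[4] propose(1,'r') → ∅
[5] deliver 1→2 → N2(back v1 [r])
[6] deliver 2→1 → N1(prim v1 [r])
[7] deliver 1→0 → N0(back v1 [r])
[8] deliver 0→1 → ∅
[9] timeout(2) → N2(prim v2 [r])
[10] deliver 1→2 → ∅
[11] crash(2) → N2(✗prim v2 [r])
[12] deliver 1→2 → ∅
[13] deliver 2→0 → ∅
[14] recover(2) → N2(prim v2 [r])
[15] deliver 2→1 → ∅
[16] deliver 0→2 → ∅
[17] crash(2) → N2(✗prim v2 [r])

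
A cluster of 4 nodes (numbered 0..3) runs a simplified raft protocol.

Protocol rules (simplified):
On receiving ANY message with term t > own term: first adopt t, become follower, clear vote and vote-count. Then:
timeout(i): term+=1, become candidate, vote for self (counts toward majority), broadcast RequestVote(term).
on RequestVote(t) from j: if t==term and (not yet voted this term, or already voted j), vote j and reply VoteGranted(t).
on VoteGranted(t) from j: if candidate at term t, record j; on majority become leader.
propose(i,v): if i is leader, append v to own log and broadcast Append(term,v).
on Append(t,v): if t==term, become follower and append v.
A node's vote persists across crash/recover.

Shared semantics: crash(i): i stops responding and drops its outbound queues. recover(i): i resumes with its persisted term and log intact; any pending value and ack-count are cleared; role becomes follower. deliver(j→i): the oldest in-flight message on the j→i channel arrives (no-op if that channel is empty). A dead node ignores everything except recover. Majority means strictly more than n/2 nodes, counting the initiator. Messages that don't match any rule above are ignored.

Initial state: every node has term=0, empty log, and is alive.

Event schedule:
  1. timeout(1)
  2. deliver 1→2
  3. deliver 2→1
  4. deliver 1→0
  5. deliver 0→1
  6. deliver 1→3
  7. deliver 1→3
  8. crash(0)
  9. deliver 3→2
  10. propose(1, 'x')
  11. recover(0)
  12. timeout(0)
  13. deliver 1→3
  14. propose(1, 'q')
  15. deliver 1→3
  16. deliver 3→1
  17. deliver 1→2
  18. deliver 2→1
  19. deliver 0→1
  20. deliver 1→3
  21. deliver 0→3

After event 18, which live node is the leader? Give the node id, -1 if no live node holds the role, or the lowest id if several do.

step 1 timeout(1): 1={cand,t=1,log=-}
step 2 deliver 1→2: 2={foll,t=1,log=-}
step 3 deliver 2→1: —
step 4 deliver 1→0: 0={foll,t=1,log=-}
step 5 deliver 0→1: 1={lead,t=1,log=-}
step 6 deliver 1→3: 3={foll,t=1,log=-}
step 7 deliver 1→3: —
step 8 crash(0): 0={✗foll,t=1,log=-}
step 9 deliver 3→2: —
step 10 propose(1,'x'): 1={lead,t=1,log=x}
step 11 recover(0): 0={foll,t=1,log=-}
step 12 timeout(0): 0={cand,t=2,log=-}
step 13 deliver 1→3: 3={foll,t=1,log=x}
step 14 propose(1,'q'): 1={lead,t=1,log=x,q}
step 15 deliver 1→3: 3={foll,t=1,log=x,q}
step 16 deliver 3→1: —
step 17 deliver 1→2: 2={foll,t=1,log=x}
step 18 deliver 2→1: —

1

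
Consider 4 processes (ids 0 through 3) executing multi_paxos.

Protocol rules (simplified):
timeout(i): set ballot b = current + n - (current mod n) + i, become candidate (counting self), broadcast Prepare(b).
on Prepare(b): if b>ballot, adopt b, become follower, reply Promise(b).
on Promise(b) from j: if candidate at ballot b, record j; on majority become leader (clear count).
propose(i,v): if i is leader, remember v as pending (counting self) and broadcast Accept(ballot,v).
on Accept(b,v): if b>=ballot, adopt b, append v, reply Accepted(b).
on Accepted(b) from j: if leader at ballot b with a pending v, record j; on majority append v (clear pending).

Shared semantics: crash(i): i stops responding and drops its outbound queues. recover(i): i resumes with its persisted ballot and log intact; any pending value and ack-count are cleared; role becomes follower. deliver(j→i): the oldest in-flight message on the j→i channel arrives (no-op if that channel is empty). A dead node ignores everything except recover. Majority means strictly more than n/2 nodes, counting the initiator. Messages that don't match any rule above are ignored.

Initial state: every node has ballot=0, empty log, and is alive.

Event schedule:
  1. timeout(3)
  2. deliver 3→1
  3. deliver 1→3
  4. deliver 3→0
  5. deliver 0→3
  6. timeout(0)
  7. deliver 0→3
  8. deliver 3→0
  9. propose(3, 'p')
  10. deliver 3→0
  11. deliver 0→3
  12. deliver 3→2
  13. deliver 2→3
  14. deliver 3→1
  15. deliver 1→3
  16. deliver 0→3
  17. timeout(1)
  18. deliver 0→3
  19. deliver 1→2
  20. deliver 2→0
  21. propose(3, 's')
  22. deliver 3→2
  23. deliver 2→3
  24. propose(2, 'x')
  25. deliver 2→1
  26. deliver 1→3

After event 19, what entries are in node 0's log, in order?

empty

1. timeout(3):  <3:cand b7 ->
2. deliver 3→1:  <1:foll b7 ->
3. deliver 1→3:  nop
4. deliver 3→0:  <0:foll b7 ->
5. deliver 0→3:  <3:lead b7 ->
6. timeout(0):  <0:cand b8 ->
7. deliver 0→3:  <3:foll b8 ->
8. deliver 3→0:  nop
9. propose(3,'p'):  nop
10. deliver 3→0:  nop
11. deliver 0→3:  nop
12. deliver 3→2:  <2:foll b7 ->
13. deliver 2→3:  nop
14. deliver 3→1:  nop
15. deliver 1→3:  nop
16. deliver 0→3:  nop
17. timeout(1):  <1:cand b9 ->
18. deliver 0→3:  nop
19. deliver 1→2:  <2:foll b9 ->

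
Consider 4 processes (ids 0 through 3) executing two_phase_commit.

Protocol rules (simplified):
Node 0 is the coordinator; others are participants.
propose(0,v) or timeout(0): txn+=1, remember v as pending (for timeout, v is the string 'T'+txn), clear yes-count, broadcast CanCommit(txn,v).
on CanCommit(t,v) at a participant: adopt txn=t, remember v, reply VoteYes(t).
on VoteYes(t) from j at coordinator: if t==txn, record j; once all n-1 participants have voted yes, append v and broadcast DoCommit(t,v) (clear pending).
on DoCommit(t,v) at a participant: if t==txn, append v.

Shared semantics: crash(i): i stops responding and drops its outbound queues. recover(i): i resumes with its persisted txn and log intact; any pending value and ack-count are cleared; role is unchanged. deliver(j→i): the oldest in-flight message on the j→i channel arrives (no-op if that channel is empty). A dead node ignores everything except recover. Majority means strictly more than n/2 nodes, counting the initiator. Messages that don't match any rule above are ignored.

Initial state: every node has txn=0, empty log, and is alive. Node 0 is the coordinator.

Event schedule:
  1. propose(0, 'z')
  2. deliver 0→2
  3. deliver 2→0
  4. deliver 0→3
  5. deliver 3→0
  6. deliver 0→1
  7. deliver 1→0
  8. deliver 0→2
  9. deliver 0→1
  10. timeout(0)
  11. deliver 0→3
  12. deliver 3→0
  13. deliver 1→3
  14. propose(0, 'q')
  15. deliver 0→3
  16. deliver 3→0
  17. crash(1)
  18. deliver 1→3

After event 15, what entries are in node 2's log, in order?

e1 propose(0,'z'): 0[coor,t=1,-]
e2 deliver 0→2: 2[part,t=1,-]
e3 deliver 2→0: ·
e4 deliver 0→3: 3[part,t=1,-]
e5 deliver 3→0: ·
e6 deliver 0→1: 1[part,t=1,-]
e7 deliver 1→0: 0[coor,t=1,z]
e8 deliver 0→2: 2[part,t=1,z]
e9 deliver 0→1: 1[part,t=1,z]
e10 timeout(0): 0[coor,t=2,z]
e11 deliver 0→3: 3[part,t=1,z]
e12 deliver 3→0: ·
e13 deliver 1→3: ·
e14 propose(0,'q'): 0[coor,t=3,z]
e15 deliver 0→3: 3[part,t=2,z]

z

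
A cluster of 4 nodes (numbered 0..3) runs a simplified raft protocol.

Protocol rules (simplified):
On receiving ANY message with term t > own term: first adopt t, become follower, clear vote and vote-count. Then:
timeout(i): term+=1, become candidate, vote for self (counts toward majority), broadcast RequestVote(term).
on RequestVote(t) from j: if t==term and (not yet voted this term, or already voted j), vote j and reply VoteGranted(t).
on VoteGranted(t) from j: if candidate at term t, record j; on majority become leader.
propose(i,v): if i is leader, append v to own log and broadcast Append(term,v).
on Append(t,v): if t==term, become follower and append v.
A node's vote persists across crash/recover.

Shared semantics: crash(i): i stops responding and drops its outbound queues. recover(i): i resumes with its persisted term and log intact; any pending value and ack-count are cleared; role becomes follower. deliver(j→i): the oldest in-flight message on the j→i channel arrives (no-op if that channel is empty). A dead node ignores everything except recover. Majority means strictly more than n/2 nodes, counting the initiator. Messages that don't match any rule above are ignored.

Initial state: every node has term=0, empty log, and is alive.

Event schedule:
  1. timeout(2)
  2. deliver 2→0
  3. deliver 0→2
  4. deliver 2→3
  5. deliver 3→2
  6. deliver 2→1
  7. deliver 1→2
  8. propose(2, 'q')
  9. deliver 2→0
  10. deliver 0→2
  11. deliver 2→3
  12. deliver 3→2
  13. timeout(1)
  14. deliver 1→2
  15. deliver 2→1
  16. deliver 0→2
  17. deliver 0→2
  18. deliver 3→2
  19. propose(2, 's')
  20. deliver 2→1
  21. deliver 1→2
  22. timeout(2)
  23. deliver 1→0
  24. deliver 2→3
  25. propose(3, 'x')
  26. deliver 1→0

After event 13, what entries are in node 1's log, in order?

1. timeout(2):  <2:cand t1 ->
2. deliver 2→0:  <0:foll t1 ->
3. deliver 0→2:  nop
4. deliver 2→3:  <3:foll t1 ->
5. deliver 3→2:  <2:lead t1 ->
6. deliver 2→1:  <1:foll t1 ->
7. deliver 1→2:  nop
8. propose(2,'q'):  <2:lead t1 q>
9. deliver 2→0:  <0:foll t1 q>
10. deliver 0→2:  nop
11. deliver 2→3:  <3:foll t1 q>
12. deliver 3→2:  nop
13. timeout(1):  <1:cand t2 ->

empty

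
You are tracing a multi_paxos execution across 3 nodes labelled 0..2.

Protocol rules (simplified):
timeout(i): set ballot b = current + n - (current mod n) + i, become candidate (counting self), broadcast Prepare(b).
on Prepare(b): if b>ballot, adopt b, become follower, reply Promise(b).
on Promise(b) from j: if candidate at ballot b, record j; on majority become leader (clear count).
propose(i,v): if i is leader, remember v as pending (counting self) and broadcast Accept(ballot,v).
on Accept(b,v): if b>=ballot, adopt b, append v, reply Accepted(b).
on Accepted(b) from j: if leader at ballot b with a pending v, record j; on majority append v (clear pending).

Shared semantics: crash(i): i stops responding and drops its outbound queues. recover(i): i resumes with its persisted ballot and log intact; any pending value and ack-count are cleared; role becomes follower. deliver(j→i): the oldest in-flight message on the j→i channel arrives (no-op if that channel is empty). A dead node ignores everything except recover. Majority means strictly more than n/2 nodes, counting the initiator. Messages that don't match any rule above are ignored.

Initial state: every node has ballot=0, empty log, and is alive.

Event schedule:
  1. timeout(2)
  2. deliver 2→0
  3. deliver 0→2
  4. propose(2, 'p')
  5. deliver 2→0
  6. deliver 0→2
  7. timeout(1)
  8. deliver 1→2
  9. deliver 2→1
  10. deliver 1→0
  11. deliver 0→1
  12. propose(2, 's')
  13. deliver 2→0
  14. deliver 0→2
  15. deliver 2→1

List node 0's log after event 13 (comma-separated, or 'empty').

1. timeout(2):  <2:cand b5 ->
2. deliver 2→0:  <0:foll b5 ->
3. deliver 0→2:  <2:lead b5 ->
4. propose(2,'p'):  nop
5. deliver 2→0:  <0:foll b5 p>
6. deliver 0→2:  <2:lead b5 p>
7. timeout(1):  <1:cand b4 ->
8. deliver 1→2:  nop
9. deliver 2→1:  <1:foll b5 ->
10. deliver 1→0:  nop
11. deliver 0→1:  nop
12. propose(2,'s'):  nop
13. deliver 2→0:  <0:foll b5 p,s>

p,s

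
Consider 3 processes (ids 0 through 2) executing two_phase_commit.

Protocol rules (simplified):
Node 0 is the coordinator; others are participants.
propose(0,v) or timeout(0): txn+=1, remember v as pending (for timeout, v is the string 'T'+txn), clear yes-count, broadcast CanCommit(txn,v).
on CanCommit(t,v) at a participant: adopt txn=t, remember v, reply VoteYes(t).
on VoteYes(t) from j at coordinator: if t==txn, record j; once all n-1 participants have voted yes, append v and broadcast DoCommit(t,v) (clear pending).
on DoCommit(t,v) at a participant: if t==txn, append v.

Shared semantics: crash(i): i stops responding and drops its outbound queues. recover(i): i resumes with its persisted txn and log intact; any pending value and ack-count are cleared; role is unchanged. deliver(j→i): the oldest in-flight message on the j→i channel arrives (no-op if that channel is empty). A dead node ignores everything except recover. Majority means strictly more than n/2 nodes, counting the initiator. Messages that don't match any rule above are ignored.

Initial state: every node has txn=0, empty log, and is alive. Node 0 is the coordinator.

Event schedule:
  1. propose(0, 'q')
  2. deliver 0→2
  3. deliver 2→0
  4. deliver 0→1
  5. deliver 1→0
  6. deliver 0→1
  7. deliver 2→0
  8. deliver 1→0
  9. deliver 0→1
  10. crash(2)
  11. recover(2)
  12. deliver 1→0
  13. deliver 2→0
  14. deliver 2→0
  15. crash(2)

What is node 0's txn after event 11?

e1 propose(0,'q'): 0[coor,t=1,-]
e2 deliver 0→2: 2[part,t=1,-]
e3 deliver 2→0: ·
e4 deliver 0→1: 1[part,t=1,-]
e5 deliver 1→0: 0[coor,t=1,q]
e6 deliver 0→1: 1[part,t=1,q]
e7 deliver 2→0: ·
e8 deliver 1→0: ·
e9 deliver 0→1: ·
e10 crash(2): 2[✗part,t=1,-]
e11 recover(2): 2[part,t=1,-]

1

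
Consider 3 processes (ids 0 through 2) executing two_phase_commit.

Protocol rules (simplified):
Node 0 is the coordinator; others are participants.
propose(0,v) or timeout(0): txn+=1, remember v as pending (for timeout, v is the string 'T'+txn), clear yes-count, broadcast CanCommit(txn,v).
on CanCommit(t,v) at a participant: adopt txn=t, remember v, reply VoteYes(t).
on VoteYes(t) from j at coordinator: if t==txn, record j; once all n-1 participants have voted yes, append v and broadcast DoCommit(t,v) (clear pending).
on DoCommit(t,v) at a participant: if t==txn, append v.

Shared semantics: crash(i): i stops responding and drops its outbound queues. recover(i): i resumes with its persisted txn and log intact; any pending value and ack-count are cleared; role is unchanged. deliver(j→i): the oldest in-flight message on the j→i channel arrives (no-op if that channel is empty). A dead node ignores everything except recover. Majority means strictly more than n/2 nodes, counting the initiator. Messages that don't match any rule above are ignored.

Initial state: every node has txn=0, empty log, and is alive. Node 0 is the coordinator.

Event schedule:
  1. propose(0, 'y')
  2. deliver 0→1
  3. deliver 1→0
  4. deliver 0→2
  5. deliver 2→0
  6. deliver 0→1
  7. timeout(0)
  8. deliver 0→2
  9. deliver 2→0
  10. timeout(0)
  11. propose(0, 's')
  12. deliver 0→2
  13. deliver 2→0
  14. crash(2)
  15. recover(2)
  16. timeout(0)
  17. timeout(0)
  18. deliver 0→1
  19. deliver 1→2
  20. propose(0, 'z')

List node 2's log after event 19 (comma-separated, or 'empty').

y

e1 propose(0,'y'): 0[coor,t=1,-]
e2 deliver 0→1: 1[part,t=1,-]
e3 deliver 1→0: ·
e4 deliver 0→2: 2[part,t=1,-]
e5 deliver 2→0: 0[coor,t=1,y]
e6 deliver 0→1: 1[part,t=1,y]
e7 timeout(0): 0[coor,t=2,y]
e8 deliver 0→2: 2[part,t=1,y]
e9 deliver 2→0: ·
e10 timeout(0): 0[coor,t=3,y]
e11 propose(0,'s'): 0[coor,t=4,y]
e12 deliver 0→2: 2[part,t=2,y]
e13 deliver 2→0: ·
e14 crash(2): 2[✗part,t=2,y]
e15 recover(2): 2[part,t=2,y]
e16 timeout(0): 0[coor,t=5,y]
e17 timeout(0): 0[coor,t=6,y]
e18 deliver 0→1: 1[part,t=2,y]
e19 deliver 1→2: ·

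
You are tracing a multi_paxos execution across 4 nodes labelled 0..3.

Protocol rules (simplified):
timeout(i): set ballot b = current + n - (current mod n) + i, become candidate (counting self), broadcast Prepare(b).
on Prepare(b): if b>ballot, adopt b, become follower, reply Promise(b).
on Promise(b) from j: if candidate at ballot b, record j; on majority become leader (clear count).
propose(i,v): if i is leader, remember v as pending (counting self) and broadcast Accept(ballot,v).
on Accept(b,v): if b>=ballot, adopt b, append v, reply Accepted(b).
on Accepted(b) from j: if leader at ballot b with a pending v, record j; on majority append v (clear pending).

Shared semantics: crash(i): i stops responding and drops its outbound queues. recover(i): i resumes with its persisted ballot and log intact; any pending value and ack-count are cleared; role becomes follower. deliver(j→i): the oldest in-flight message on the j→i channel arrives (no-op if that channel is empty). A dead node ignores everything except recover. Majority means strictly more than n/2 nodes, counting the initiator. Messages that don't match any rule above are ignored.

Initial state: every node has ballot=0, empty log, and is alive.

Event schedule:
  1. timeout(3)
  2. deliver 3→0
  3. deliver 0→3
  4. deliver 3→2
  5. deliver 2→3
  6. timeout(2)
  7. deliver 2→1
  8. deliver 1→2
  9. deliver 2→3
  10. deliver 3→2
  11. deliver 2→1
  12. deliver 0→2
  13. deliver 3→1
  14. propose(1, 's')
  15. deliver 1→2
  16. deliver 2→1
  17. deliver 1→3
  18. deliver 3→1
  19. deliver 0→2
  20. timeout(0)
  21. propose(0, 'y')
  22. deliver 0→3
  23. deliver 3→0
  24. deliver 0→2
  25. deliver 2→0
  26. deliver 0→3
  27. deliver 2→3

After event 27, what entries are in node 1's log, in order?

[1] timeout(3) → N3(cand b7 [-])
[2] deliver 3→0 → N0(foll b7 [-])
[3] deliver 0→3 → ∅
[4] deliver 3→2 → N2(foll b7 [-])
[5] deliver 2→3 → N3(lead b7 [-])
[6] timeout(2) → N2(cand b10 [-])
[7] deliver 2→1 → N1(foll b10 [-])
[8] deliver 1→2 → ∅
[9] deliver 2→3 → N3(foll b10 [-])
[10] deliver 3→2 → N2(lead b10 [-])
[11] deliver 2→1 → ∅
[12] deliver 0→2 → ∅
[13] deliver 3→1 → ∅
[14] propose(1,'s') → ∅
[15] deliver 1→2 → ∅
[16] deliver 2→1 → ∅
[17] deliver 1→3 → ∅
[18] deliver 3→1 → ∅
[19] deliver 0→2 → ∅
[20] timeout(0) → N0(cand b8 [-])
[21] propose(0,'y') → ∅
[22] deliver 0→3 → ∅
[23] deliver 3→0 → ∅
[24] deliver 0→2 → ∅
[25] deliver 2→0 → N0(foll b10 [-])
[26] deliver 0→3 → ∅
[27] deliver 2→3 → ∅

empty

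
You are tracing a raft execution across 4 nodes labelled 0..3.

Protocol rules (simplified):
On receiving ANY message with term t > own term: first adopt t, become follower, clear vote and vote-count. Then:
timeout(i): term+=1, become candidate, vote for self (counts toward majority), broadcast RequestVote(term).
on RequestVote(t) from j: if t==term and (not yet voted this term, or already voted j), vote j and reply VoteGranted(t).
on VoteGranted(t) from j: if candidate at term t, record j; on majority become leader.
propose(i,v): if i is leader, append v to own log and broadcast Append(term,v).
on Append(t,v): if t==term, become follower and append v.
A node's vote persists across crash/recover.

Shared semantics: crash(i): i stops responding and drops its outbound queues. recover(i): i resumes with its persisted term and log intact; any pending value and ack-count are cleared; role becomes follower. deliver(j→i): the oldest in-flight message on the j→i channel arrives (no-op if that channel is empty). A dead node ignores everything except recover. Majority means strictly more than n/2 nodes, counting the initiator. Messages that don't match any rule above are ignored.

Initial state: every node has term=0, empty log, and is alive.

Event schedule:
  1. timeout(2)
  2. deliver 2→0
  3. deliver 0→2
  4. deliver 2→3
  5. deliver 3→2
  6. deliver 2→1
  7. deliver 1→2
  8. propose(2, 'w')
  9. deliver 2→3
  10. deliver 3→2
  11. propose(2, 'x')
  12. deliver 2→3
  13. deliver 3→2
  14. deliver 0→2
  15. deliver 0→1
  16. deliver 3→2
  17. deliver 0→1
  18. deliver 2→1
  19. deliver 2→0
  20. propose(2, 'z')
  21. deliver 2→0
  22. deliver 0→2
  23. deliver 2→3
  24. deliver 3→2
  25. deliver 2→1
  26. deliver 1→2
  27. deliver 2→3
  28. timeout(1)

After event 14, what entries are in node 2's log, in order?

w,x

step 1 timeout(2): 2={cand,t=1,log=-}
step 2 deliver 2→0: 0={foll,t=1,log=-}
step 3 deliver 0→2: —
step 4 deliver 2→3: 3={foll,t=1,log=-}
step 5 deliver 3→2: 2={lead,t=1,log=-}
step 6 deliver 2→1: 1={foll,t=1,log=-}
step 7 deliver 1→2: —
step 8 propose(2,'w'): 2={lead,t=1,log=w}
step 9 deliver 2→3: 3={foll,t=1,log=w}
step 10 deliver 3→2: —
step 11 propose(2,'x'): 2={lead,t=1,log=w,x}
step 12 deliver 2→3: 3={foll,t=1,log=w,x}
step 13 deliver 3→2: —
step 14 deliver 0→2: —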